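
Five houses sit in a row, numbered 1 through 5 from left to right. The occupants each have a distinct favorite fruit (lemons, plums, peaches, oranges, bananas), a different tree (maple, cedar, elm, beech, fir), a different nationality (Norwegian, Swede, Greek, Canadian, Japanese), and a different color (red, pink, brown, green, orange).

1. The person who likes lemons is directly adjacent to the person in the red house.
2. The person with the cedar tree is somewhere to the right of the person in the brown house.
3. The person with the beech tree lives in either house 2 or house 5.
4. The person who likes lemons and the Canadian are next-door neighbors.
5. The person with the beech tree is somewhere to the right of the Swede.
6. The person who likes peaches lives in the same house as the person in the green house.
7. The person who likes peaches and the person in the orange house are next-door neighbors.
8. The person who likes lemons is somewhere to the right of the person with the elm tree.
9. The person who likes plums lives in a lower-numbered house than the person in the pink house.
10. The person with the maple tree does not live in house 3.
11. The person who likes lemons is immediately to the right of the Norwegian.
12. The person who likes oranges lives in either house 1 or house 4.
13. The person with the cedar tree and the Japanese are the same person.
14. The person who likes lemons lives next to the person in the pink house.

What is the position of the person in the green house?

5

The person who likes oranges is narrowed to house 1 or 4; consider each.
Placing it in house 1 leads to a contradiction, so it's in house 4.
The only color still possible for house 5 is green.
From clue 6, the person who likes peaches must be in house 5.
By clue 7, the person in the orange house is in house 4.
The person who likes lemons is narrowed to house 2 or 3; consider each.
Placing it in house 3 leads to a contradiction, so it's in house 2.
From clue 8, the person with the elm tree must be in house 1.
By clue 11, the Norwegian is in house 1.
The person in the pink house is in house 3 (clue 14).
So house 1 gets plums for favorite fruit.
That leaves bananas as the favorite fruit for house 3.
The only nationality still possible for house 3 is Canadian.
House 2 color: only brown fits.
Clue 5 places the person with the beech tree in house 5.
The only tree still possible for house 3 is fir.
House 1's color must be red (nothing else left).
The Japanese is in house 4 (clue 13).
So house 2 gets maple for tree.
House 4's tree must be cedar (nothing else left).
House 5 nationality: only Greek fits.
House 2 nationality: only Swede fits.
So: house 1 = plums/elm/Norwegian/red, house 2 = lemons/maple/Swede/brown, house 3 = bananas/fir/Canadian/pink, house 4 = oranges/cedar/Japanese/orange, house 5 = peaches/beech/Greek/green.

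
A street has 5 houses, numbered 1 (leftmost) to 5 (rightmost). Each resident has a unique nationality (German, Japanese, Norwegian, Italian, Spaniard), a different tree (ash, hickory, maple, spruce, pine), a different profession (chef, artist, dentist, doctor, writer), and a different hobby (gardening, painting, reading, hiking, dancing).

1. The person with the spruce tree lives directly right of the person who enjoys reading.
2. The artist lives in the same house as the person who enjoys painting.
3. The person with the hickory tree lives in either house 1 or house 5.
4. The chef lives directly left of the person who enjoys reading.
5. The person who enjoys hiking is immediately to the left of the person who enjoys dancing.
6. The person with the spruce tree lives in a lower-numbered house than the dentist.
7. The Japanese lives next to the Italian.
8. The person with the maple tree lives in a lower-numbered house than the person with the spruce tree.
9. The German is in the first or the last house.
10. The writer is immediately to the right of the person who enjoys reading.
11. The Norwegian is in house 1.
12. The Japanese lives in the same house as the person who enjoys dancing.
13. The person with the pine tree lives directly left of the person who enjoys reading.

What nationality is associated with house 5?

German

The Norwegian is in house 1 (clue 11).
That leaves German as the nationality for house 5.
The person with the hickory tree is narrowed to house 1 or 5; consider each.
Placing it in house 1 leads to a contradiction, so it's in house 5.
The person with the pine tree is narrowed to house 1 or 2; consider each.
Placing it in house 2 leads to a contradiction, so it's in house 1.
The person who enjoys reading is in house 2 (clue 13).
Clue 1 places the person with the spruce tree in house 3.
From clue 4, the chef must be in house 1.
Clue 5 places the person who enjoys hiking in house 3.
By clue 5, the person who enjoys dancing is in house 4.
Clue 8 places the person with the maple tree in house 2.
By clue 10, the writer is in house 3.
From clue 12, the Japanese must be in house 4.
House 4 tree: only ash fits.
That leaves doctor as the profession for house 2.
The artist is in house 5 (clue 2).
By clue 2, the person who enjoys painting is in house 5.
The Italian is in house 3 (clue 7).
The only nationality still possible for house 2 is Spaniard.
House 4 profession: only dentist fits.
So house 1 gets gardening for hobby.
So: house 1 = Norwegian/pine/chef/gardening, house 2 = Spaniard/maple/doctor/reading, house 3 = Italian/spruce/writer/hiking, house 4 = Japanese/ash/dentist/dancing, house 5 = German/hickory/artist/painting.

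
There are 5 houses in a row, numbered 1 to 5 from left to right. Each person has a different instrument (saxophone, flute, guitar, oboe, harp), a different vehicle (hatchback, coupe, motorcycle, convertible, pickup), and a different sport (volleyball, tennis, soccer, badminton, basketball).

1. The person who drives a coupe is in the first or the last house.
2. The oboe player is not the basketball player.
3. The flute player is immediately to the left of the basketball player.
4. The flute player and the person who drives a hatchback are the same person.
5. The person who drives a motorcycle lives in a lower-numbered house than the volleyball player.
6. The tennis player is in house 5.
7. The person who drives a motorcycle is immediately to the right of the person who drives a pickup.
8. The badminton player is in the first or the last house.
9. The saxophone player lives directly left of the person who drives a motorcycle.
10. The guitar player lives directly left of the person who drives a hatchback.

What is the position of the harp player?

By clue 6, the tennis player is in house 5.
That leaves badminton as the sport for house 1.
So house 4 gets convertible for vehicle.
So house 5 gets coupe for vehicle.
House 1's vehicle must be pickup (nothing else left).
House 2's sport must be soccer (nothing else left).
By clue 7, the person who drives a motorcycle is in house 2.
The saxophone player is in house 1 (clue 9).
The only instrument still possible for house 2 is guitar.
That leaves hatchback as the vehicle for house 3.
Clue 3: the basketball player is in house 4.
House 3 instrument: only flute fits.
That leaves volleyball as the sport for house 3.
By clue 2, the oboe player is in house 5.
That leaves harp as the instrument for house 4.
So: house 1 = saxophone/pickup/badminton, house 2 = guitar/motorcycle/soccer, house 3 = flute/hatchback/volleyball, house 4 = harp/convertible/basketball, house 5 = oboe/coupe/tennis.

4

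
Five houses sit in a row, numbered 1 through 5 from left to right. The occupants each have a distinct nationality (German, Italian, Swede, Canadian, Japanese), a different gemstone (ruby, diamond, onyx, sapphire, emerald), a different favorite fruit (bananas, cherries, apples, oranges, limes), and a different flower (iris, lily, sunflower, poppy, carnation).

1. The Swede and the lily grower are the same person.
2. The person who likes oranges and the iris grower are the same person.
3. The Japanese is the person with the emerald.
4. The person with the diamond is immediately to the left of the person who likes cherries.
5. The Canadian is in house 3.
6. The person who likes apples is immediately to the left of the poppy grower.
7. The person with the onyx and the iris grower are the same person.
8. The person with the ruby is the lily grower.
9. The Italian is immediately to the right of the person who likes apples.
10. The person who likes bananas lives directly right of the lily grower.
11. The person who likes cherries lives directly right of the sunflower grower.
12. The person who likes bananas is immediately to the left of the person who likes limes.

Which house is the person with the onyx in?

5

Clue 5: the Canadian is in house 3.
The Swede is narrowed to house 1 or 2; consider each.
Placing it in house 2 leads to a contradiction, so it's in house 1.
From clue 1, the lily grower must be in house 1.
Clue 8: the person with the ruby is in house 1.
Clue 10 places the person who likes bananas in house 2.
By clue 12, the person who likes limes is in house 3.
House 1's favorite fruit must be apples (nothing else left).
Clue 6 places the poppy grower in house 2.
The Italian is in house 2 (clue 9).
The only gemstone still possible for house 2 is sapphire.
House 3's gemstone must be diamond (nothing else left).
The person who likes cherries is in house 4 (clue 4).
The sunflower grower is in house 3 (clue 11).
House 5 favorite fruit: only oranges fits.
From clue 2, the iris grower must be in house 5.
By clue 7, the person with the onyx is in house 5.
The only gemstone still possible for house 4 is emerald.
That leaves carnation as the flower for house 4.
Clue 3 places the Japanese in house 4.
House 5's nationality must be German (nothing else left).
So: house 1 = Swede/ruby/apples/lily, house 2 = Italian/sapphire/bananas/poppy, house 3 = Canadian/diamond/limes/sunflower, house 4 = Japanese/emerald/cherries/carnation, house 5 = German/onyx/oranges/iris.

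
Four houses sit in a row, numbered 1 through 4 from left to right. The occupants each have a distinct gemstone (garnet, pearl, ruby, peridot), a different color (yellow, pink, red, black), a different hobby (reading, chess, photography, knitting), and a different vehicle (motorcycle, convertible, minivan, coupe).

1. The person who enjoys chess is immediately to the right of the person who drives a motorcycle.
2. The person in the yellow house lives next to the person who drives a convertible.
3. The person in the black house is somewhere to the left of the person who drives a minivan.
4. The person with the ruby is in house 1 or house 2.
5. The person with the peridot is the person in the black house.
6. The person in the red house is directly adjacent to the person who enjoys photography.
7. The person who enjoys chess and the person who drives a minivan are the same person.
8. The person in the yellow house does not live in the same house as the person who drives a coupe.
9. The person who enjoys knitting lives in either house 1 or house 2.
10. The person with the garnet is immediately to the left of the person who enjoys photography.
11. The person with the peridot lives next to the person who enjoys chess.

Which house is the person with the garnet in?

So house 4 gets pearl for gemstone.
The person with the ruby is narrowed to house 1 or 2; consider each.
Placing it in house 1 leads to a contradiction, so it's in house 2.
House 3 hobby: only reading fits.
The only hobby still possible for house 1 is knitting.
The person with the garnet is narrowed to house 1 or 3; consider each.
Placing it in house 1 leads to a contradiction, so it's in house 3.
Clue 10: the person who enjoys photography is in house 4.
House 1 gemstone: only peridot fits.
That leaves chess as the hobby for house 2.
By clue 1, the person who drives a motorcycle is in house 1.
By clue 5, the person in the black house is in house 1.
Clue 6 places the person in the red house in house 3.
The person who drives a minivan is in house 2 (clue 7).
Clue 2: the person who drives a convertible is in house 3.
That leaves coupe as the vehicle for house 4.
The person in the yellow house is in house 2 (clue 8).
House 4's color must be pink (nothing else left).
So: house 1 = peridot/black/knitting/motorcycle, house 2 = ruby/yellow/chess/minivan, house 3 = garnet/red/reading/convertible, house 4 = pearl/pink/photography/coupe.

3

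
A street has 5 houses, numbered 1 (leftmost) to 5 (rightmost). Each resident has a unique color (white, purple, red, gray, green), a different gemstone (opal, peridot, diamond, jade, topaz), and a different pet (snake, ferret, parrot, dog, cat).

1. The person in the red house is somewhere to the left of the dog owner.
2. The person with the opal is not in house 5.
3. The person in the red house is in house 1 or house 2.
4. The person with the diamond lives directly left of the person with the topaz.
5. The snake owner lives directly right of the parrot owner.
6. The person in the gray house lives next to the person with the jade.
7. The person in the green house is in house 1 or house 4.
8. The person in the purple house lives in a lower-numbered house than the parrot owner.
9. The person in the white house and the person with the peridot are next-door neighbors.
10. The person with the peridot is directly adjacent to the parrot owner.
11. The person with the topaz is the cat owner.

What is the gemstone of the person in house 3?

opal

The only pet still possible for house 1 is ferret.
The person in the green house is narrowed to house 1 or 4; consider each.
Placing it in house 4 leads to a contradiction, so it's in house 1.
House 2's color must be red (nothing else left).
So house 2 gets cat for pet.
Clue 8: the parrot owner is in house 4.
The person with the topaz is in house 2 (clue 11).
That leaves purple as the color for house 3.
That leaves dog as the pet for house 3.
So house 5 gets snake for pet.
Clue 4 places the person with the diamond in house 1.
From clue 9, the person in the white house must be in house 4.
House 5's color must be gray (nothing else left).
By clue 6, the person with the jade is in house 4.
House 5's gemstone must be peridot (nothing else left).
The only gemstone still possible for house 3 is opal.
So: house 1 = green/diamond/ferret, house 2 = red/topaz/cat, house 3 = purple/opal/dog, house 4 = white/jade/parrot, house 5 = gray/peridot/snake.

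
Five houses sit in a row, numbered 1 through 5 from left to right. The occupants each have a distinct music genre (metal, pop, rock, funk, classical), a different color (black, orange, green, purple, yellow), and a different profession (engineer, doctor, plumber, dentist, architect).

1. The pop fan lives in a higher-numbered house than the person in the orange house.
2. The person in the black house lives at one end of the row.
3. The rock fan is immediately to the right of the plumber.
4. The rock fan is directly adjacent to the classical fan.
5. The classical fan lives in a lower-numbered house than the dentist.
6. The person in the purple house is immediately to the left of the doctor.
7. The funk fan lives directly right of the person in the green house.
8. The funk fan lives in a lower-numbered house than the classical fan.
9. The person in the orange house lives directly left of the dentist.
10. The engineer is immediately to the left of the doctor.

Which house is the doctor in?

The only music genre still possible for house 1 is metal.
The classical fan is narrowed to house 3 or 4; consider each.
Placing it in house 3 leads to a contradiction, so it's in house 4.
From clue 5, the dentist must be in house 5.
By clue 9, the person in the orange house is in house 4.
That leaves funk as the music genre for house 2.
House 3's music genre must be rock (nothing else left).
So house 5 gets pop for music genre.
Clue 3: the plumber is in house 2.
Clue 7 places the person in the green house in house 1.
Clue 10 places the engineer in house 3.
Clue 10 places the doctor in house 4.
House 5 color: only black fits.
That leaves architect as the profession for house 1.
The person in the purple house is in house 3 (clue 6).
So house 2 gets yellow for color.
So: house 1 = metal/green/architect, house 2 = funk/yellow/plumber, house 3 = rock/purple/engineer, house 4 = classical/orange/doctor, house 5 = pop/black/dentist.

4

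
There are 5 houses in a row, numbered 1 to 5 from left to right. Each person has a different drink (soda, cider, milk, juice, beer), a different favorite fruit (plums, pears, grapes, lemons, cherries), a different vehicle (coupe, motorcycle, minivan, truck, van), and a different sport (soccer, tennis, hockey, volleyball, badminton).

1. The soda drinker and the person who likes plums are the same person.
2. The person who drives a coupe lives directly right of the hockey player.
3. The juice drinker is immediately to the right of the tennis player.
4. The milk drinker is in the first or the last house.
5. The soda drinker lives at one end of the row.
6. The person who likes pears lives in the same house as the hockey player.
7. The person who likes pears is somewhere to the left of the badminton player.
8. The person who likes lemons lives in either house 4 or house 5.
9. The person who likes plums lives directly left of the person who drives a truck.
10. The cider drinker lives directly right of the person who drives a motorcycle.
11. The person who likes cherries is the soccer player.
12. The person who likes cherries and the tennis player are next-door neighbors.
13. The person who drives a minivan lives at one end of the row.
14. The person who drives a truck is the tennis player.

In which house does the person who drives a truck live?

2

Clue 1: the soda drinker is in house 1.
From clue 1, the person who likes plums must be in house 1.
By clue 9, the person who drives a truck is in house 2.
Clue 14 places the tennis player in house 2.
House 5's drink must be milk (nothing else left).
Clue 3 places the juice drinker in house 3.
By clue 12, the person who likes cherries is in house 3.
That leaves grapes as the favorite fruit for house 2.
House 5's favorite fruit must be lemons (nothing else left).
House 1 sport: only volleyball fits.
Clue 6 places the hockey player in house 4.
By clue 7, the badminton player is in house 5.
Clue 11: the soccer player is in house 3.
House 4 favorite fruit: only pears fits.
The person who drives a coupe is in house 5 (clue 2).
House 1 vehicle: only minivan fits.
That leaves van as the vehicle for house 4.
The cider drinker is in house 4 (clue 10).
House 2's drink must be beer (nothing else left).
House 3's vehicle must be motorcycle (nothing else left).
So: house 1 = soda/plums/minivan/volleyball, house 2 = beer/grapes/truck/tennis, house 3 = juice/cherries/motorcycle/soccer, house 4 = cider/pears/van/hockey, house 5 = milk/lemons/coupe/badminton.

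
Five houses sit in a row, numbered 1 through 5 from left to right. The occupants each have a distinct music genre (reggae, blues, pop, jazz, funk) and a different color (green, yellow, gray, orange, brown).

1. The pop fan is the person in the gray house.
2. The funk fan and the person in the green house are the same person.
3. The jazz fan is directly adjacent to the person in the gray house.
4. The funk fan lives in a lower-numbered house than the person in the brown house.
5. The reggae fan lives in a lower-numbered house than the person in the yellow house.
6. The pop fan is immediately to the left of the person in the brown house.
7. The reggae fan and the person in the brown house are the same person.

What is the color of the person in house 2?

That leaves blues as the music genre for house 5.
The funk fan is narrowed to house 1 or 2 or 3; consider each.
Placing it in house 2 and house 3 leads to a contradiction, so it's in house 1.
The person in the green house is in house 1 (clue 2).
The pop fan is narrowed to house 2 or 3; consider each.
Placing it in house 2 leads to a contradiction, so it's in house 3.
Clue 1 places the person in the gray house in house 3.
The person in the brown house is in house 4 (clue 6).
Clue 7: the reggae fan is in house 4.
House 2 music genre: only jazz fits.
House 2 color: only orange fits.
House 5's color must be yellow (nothing else left).
So: house 1 = funk/green, house 2 = jazz/orange, house 3 = pop/gray, house 4 = reggae/brown, house 5 = blues/yellow.

orange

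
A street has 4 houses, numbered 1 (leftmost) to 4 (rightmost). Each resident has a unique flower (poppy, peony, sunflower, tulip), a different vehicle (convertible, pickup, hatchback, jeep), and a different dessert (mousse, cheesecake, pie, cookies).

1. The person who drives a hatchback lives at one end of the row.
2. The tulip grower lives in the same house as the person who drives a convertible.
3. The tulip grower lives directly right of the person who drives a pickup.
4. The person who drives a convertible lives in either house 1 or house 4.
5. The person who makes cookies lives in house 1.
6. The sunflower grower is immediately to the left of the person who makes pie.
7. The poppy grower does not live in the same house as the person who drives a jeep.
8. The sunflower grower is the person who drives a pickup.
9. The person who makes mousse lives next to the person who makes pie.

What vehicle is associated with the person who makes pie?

From clue 5, the person who makes cookies must be in house 1.
The tulip grower is in house 4 (clue 2).
From clue 2, the person who drives a convertible must be in house 4.
From clue 3, the person who drives a pickup must be in house 3.
The sunflower grower is in house 3 (clue 8).
That leaves hatchback as the vehicle for house 1.
House 2 vehicle: only jeep fits.
Clue 6 places the person who makes pie in house 4.
The poppy grower is in house 1 (clue 7).
By clue 9, the person who makes mousse is in house 3.
That leaves peony as the flower for house 2.
That leaves cheesecake as the dessert for house 2.
So: house 1 = poppy/hatchback/cookies, house 2 = peony/jeep/cheesecake, house 3 = sunflower/pickup/mousse, house 4 = tulip/convertible/pie.

convertible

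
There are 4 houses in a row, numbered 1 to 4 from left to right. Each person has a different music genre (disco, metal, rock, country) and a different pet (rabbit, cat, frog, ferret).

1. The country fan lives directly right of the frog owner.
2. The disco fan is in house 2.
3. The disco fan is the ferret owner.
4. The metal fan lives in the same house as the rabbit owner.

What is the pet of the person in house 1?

By clue 2, the disco fan is in house 2.
Clue 3 places the ferret owner in house 2.
From clue 1, the country fan must be in house 4.
From clue 1, the frog owner must be in house 3.
Clue 4: the metal fan is in house 1.
The rabbit owner is in house 1 (clue 4).
That leaves rock as the music genre for house 3.
House 4's pet must be cat (nothing else left).
So: house 1 = metal/rabbit, house 2 = disco/ferret, house 3 = rock/frog, house 4 = country/cat.

rabbit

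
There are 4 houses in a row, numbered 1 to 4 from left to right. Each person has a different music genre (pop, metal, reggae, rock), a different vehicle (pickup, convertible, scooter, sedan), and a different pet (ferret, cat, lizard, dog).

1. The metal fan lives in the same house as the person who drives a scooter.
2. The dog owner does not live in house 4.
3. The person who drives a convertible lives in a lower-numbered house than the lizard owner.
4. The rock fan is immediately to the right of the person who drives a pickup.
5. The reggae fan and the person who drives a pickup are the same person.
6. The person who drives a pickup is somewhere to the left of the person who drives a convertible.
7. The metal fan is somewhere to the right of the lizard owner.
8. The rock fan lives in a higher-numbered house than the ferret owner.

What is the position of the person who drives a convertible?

2

House 4's pet must be cat (nothing else left).
By clue 3, the person who drives a convertible is in house 2.
Clue 3: the lizard owner is in house 3.
The person who drives a pickup is in house 1 (clue 6).
By clue 7, the metal fan is in house 4.
Clue 1 places the person who drives a scooter in house 4.
Clue 4: the rock fan is in house 2.
The reggae fan is in house 1 (clue 5).
Clue 8 places the ferret owner in house 1.
So house 3 gets pop for music genre.
House 3 vehicle: only sedan fits.
House 2 pet: only dog fits.
So: house 1 = reggae/pickup/ferret, house 2 = rock/convertible/dog, house 3 = pop/sedan/lizard, house 4 = metal/scooter/cat.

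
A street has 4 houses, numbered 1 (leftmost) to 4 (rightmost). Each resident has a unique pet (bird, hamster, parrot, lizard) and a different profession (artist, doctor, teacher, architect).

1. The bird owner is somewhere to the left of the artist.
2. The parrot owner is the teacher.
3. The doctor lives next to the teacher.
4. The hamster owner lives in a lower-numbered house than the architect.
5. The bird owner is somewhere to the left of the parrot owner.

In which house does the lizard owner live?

That leaves doctor as the profession for house 1.
Clue 3 places the teacher in house 2.
By clue 2, the parrot owner is in house 2.
Clue 5: the bird owner is in house 1.
House 4 pet: only lizard fits.
By clue 4, the architect is in house 4.
House 3 pet: only hamster fits.
House 3 profession: only artist fits.
So: house 1 = bird/doctor, house 2 = parrot/teacher, house 3 = hamster/artist, house 4 = lizard/architect.

4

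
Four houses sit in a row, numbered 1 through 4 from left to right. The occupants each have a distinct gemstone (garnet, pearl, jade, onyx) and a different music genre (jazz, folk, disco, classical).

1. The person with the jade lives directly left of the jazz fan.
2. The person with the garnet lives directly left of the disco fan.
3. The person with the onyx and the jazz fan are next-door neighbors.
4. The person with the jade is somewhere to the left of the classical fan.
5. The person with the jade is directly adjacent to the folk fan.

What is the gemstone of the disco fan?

That leaves folk as the music genre for house 1.
From clue 5, the person with the jade must be in house 2.
By clue 1, the jazz fan is in house 3.
Clue 3: the person with the onyx is in house 4.
So house 2 gets disco for music genre.
So house 4 gets classical for music genre.
By clue 2, the person with the garnet is in house 1.
The only gemstone still possible for house 3 is pearl.
So: house 1 = garnet/folk, house 2 = jade/disco, house 3 = pearl/jazz, house 4 = onyx/classical.

jade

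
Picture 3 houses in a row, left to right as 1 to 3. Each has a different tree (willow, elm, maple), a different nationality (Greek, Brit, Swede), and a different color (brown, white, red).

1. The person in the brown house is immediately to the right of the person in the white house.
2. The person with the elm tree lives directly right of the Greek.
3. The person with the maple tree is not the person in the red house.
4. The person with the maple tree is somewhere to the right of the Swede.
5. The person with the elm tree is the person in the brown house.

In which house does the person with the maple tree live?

House 1 tree: only willow fits.
The only nationality still possible for house 3 is Brit.
The person with the elm tree is narrowed to house 2 or 3; consider each.
Placing it in house 2 leads to a contradiction, so it's in house 3.
The Greek is in house 2 (clue 2).
The person in the brown house is in house 3 (clue 5).
So house 2 gets maple for tree.
That leaves Swede as the nationality for house 1.
By clue 1, the person in the white house is in house 2.
The person in the red house is in house 1 (clue 3).
So: house 1 = willow/Swede/red, house 2 = maple/Greek/white, house 3 = elm/Brit/brown.

2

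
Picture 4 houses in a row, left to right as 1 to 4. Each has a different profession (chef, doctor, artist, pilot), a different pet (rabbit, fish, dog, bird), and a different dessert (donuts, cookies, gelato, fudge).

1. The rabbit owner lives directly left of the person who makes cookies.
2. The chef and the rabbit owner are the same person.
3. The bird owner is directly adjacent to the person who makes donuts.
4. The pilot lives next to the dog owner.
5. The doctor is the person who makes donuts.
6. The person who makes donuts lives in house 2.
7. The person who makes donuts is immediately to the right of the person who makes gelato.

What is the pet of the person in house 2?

dog

From clue 6, the person who makes donuts must be in house 2.
From clue 7, the person who makes gelato must be in house 1.
The doctor is in house 2 (clue 5).
From clue 2, the rabbit owner must be in house 3.
That leaves chef as the profession for house 3.
So house 1 gets bird for pet.
By clue 1, the person who makes cookies is in house 4.
From clue 4, the pilot must be in house 1.
The dog owner is in house 2 (clue 4).
House 4 profession: only artist fits.
House 4's pet must be fish (nothing else left).
So house 3 gets fudge for dessert.
So: house 1 = pilot/bird/gelato, house 2 = doctor/dog/donuts, house 3 = chef/rabbit/fudge, house 4 = artist/fish/cookies.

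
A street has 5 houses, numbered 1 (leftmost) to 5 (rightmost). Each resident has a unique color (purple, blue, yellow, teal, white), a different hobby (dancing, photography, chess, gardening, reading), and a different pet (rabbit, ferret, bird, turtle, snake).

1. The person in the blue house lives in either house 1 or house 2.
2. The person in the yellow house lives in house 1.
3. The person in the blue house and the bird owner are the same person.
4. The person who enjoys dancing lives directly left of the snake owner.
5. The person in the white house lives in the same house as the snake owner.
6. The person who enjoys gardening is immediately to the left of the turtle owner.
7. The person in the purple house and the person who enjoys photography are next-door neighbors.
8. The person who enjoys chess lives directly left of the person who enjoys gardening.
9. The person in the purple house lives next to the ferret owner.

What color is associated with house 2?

The person in the yellow house is in house 1 (clue 2).
From clue 3, the bird owner must be in house 2.
The only color still possible for house 2 is blue.
So house 1 gets rabbit for pet.
The person in the purple house is narrowed to house 3 or 4 or 5; consider each.
Placing it in house 3 and house 5 leads to a contradiction, so it's in house 4.
House 4 pet: only turtle fits.
The person who enjoys gardening is in house 3 (clue 6).
Clue 8 places the person who enjoys chess in house 2.
That leaves reading as the hobby for house 1.
That leaves dancing as the hobby for house 4.
So house 5 gets photography for hobby.
The snake owner is in house 5 (clue 4).
The person in the white house is in house 5 (clue 5).
House 3 color: only teal fits.
House 3 pet: only ferret fits.
So: house 1 = yellow/reading/rabbit, house 2 = blue/chess/bird, house 3 = teal/gardening/ferret, house 4 = purple/dancing/turtle, house 5 = white/photography/snake.

blue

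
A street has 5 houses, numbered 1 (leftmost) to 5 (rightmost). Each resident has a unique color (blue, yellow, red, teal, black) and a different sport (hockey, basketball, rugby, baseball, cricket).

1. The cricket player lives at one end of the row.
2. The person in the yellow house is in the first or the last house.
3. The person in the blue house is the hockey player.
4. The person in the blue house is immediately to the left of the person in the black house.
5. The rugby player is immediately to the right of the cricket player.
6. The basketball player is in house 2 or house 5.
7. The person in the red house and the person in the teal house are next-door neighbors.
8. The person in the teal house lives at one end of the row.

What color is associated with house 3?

blue

Clue 5: the rugby player is in house 2.
From clue 5, the cricket player must be in house 1.
House 2's color must be red (nothing else left).
House 3's color must be blue (nothing else left).
That leaves black as the color for house 4.
House 5 sport: only basketball fits.
From clue 3, the hockey player must be in house 3.
From clue 7, the person in the teal house must be in house 1.
That leaves yellow as the color for house 5.
The only sport still possible for house 4 is baseball.
So: house 1 = teal/cricket, house 2 = red/rugby, house 3 = blue/hockey, house 4 = black/baseball, house 5 = yellow/basketball.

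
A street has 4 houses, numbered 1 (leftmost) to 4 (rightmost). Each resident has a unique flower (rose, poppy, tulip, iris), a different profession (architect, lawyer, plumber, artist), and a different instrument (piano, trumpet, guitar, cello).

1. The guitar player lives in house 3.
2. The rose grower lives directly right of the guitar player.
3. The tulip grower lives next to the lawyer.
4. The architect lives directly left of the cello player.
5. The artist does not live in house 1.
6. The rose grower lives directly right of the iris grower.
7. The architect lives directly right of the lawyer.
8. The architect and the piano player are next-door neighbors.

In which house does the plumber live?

From clue 1, the guitar player must be in house 3.
The rose grower is in house 4 (clue 2).
By clue 6, the iris grower is in house 3.
Clue 4: the architect is in house 3.
By clue 4, the cello player is in house 4.
By clue 7, the lawyer is in house 2.
So house 1 gets plumber for profession.
House 4 profession: only artist fits.
That leaves trumpet as the instrument for house 1.
So house 2 gets piano for instrument.
By clue 3, the tulip grower is in house 1.
House 2's flower must be poppy (nothing else left).
So: house 1 = tulip/plumber/trumpet, house 2 = poppy/lawyer/piano, house 3 = iris/architect/guitar, house 4 = rose/artist/cello.

1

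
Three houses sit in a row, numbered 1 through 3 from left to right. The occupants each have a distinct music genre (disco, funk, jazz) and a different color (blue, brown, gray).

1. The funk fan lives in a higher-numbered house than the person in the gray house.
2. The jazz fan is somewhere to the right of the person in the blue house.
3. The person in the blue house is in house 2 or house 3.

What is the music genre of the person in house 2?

funk

From clue 3, the person in the blue house must be in house 2.
So house 1 gets disco for music genre.
The only color still possible for house 1 is gray.
The only color still possible for house 3 is brown.
Clue 2 places the jazz fan in house 3.
So house 2 gets funk for music genre.
So: house 1 = disco/gray, house 2 = funk/blue, house 3 = jazz/brown.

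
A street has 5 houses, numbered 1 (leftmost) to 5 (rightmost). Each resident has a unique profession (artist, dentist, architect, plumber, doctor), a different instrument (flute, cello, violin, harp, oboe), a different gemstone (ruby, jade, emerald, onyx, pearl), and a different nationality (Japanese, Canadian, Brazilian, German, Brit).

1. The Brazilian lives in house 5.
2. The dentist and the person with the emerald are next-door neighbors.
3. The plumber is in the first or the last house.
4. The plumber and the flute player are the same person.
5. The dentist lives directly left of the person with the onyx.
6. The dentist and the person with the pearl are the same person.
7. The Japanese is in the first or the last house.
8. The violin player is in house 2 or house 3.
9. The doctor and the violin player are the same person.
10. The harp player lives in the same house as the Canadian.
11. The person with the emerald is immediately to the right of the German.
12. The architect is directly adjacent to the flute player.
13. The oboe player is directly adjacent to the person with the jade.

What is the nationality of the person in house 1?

Japanese

From clue 1, the Brazilian must be in house 5.
So house 1 gets Japanese for nationality.
The architect is narrowed to house 2 or 4; consider each.
Placing it in house 4 leads to a contradiction, so it's in house 2.
Clue 12 places the flute player in house 1.
So house 3 gets doctor for profession.
By clue 4, the plumber is in house 1.
Clue 5 places the person with the onyx in house 5.
By clue 6, the person with the pearl is in house 4.
Clue 9: the violin player is in house 3.
House 4's profession must be dentist (nothing else left).
House 5's profession must be artist (nothing else left).
Clue 11 places the German in house 2.
House 5 instrument: only cello fits.
House 2 gemstone: only ruby fits.
So house 3 gets emerald for gemstone.
House 3's nationality must be Brit (nothing else left).
So house 4 gets Canadian for nationality.
From clue 10, the harp player must be in house 4.
Clue 13: the oboe player is in house 2.
So house 1 gets jade for gemstone.
So: house 1 = plumber/flute/jade/Japanese, house 2 = architect/oboe/ruby/German, house 3 = doctor/violin/emerald/Brit, house 4 = dentist/harp/pearl/Canadian, house 5 = artist/cello/onyx/Brazilian.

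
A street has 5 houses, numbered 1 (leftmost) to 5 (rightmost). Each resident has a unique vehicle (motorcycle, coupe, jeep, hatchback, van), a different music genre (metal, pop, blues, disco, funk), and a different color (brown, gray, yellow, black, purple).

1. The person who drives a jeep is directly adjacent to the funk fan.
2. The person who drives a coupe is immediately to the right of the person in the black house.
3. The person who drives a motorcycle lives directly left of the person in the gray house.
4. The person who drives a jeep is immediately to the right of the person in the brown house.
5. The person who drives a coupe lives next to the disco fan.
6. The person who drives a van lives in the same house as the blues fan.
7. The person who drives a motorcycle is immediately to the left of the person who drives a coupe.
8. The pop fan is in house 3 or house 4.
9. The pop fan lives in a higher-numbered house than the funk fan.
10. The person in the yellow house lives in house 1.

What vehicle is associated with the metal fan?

coupe

By clue 10, the person in the yellow house is in house 1.
The person who drives a jeep is narrowed to house 3 or 4; consider each.
Placing it in house 4 leads to a contradiction, so it's in house 3.
By clue 1, the funk fan is in house 2.
Clue 4: the person in the brown house is in house 2.
The person who drives a motorcycle is in house 4 (clue 7).
From clue 7, the person who drives a coupe must be in house 5.
The only vehicle still possible for house 1 is van.
So house 2 gets hatchback for vehicle.
By clue 2, the person in the black house is in house 4.
From clue 3, the person in the gray house must be in house 5.
Clue 5: the disco fan is in house 4.
Clue 6 places the blues fan in house 1.
So house 5 gets metal for music genre.
House 3 color: only purple fits.
That leaves pop as the music genre for house 3.
So: house 1 = van/blues/yellow, house 2 = hatchback/funk/brown, house 3 = jeep/pop/purple, house 4 = motorcycle/disco/black, house 5 = coupe/metal/gray.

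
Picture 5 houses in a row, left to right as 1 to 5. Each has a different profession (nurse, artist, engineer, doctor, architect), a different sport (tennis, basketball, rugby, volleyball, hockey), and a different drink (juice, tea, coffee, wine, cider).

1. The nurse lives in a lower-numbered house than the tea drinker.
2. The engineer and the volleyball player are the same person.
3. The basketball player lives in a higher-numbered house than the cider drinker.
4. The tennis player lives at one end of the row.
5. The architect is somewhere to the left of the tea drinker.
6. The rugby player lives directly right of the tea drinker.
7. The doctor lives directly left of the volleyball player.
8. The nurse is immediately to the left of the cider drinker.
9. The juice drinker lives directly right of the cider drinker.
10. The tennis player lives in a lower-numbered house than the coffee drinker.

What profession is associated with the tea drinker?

engineer

By clue 10, the tennis player is in house 1.
The only drink still possible for house 1 is wine.
The architect is narrowed to house 1 or 2 or 3; consider each.
Placing it in house 1 and house 3 leads to a contradiction, so it's in house 2.
That leaves hockey as the sport for house 2.
House 3 sport: only basketball fits.
Clue 3 places the cider drinker in house 2.
The nurse is in house 1 (clue 8).
Clue 9 places the juice drinker in house 3.
So house 4 gets tea for drink.
House 5 drink: only coffee fits.
From clue 6, the rugby player must be in house 5.
That leaves volleyball as the sport for house 4.
By clue 2, the engineer is in house 4.
The doctor is in house 3 (clue 7).
House 5 profession: only artist fits.
So: house 1 = nurse/tennis/wine, house 2 = architect/hockey/cider, house 3 = doctor/basketball/juice, house 4 = engineer/volleyball/tea, house 5 = artist/rugby/coffee.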